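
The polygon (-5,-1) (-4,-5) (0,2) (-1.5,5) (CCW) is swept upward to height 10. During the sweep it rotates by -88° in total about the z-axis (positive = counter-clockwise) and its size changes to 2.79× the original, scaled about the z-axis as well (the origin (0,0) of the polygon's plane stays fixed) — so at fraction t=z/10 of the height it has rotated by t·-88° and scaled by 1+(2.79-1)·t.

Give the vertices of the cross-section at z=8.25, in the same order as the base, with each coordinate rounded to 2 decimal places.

Cross-section at z=8.25: (-6.07,11.08) (-14.78,5.75) (4.73,1.48) (10.71,7.25)

t = z/height = 8.25/10 = 0.825
s = 1 + (scale-1)·z/height = 1 + (2.79-1)·8.25/10 = 2.476750
θ = twist·z/height = -88°·8.25/10 = -72.6000° = -1.267109 rad
cos θ = 0.299041, sin θ = -0.954240 (intermediates below are computed at full precision and shown rounded to 5 d.p.)
v1: (-5,-1) → rotate → (-2.44944,4.47216) → ×s → (-6.06666,11.07642) → (-6.07,11.08)
v2: (-4,-5) → rotate → (-5.96736,2.32176) → ×s → (-14.77967,5.75041) → (-14.78,5.75)
v3: (0,2) → rotate → (1.90848,0.59808) → ×s → (4.72683,1.48130) → (4.73,1.48)
v4: (-1.5,5) → rotate → (4.32264,2.92656) → ×s → (10.70610,7.24837) → (10.71,7.25)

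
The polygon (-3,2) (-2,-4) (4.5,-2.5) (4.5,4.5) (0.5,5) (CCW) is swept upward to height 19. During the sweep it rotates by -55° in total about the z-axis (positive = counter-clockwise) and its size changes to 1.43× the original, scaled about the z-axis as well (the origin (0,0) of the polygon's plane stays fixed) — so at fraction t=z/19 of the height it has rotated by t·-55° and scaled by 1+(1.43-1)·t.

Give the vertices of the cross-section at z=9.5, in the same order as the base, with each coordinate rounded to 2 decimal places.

t = z/height = 9.5/19 = 0.5
s = 1 + (scale-1)·z/height = 1 + (1.43-1)·9.5/19 = 1.215000
θ = twist·z/height = -55°·9.5/19 = -27.5000° = -0.479966 rad
cos θ = 0.887011, sin θ = -0.461749 (intermediates below are computed at full precision and shown rounded to 5 d.p.)
v1: (-3,2) → rotate → (-1.73754,3.15927) → ×s → (-2.11111,3.83851) → (-2.11,3.84)
v2: (-2,-4) → rotate → (-3.62102,-2.62455) → ×s → (-4.39953,-3.18882) → (-4.40,-3.19)
v3: (4.5,-2.5) → rotate → (2.83718,-4.29540) → ×s → (3.44717,-5.21891) → (3.45,-5.22)
v4: (4.5,4.5) → rotate → (6.06942,1.91368) → ×s → (7.37434,2.32512) → (7.37,2.33)
v5: (0.5,5) → rotate → (2.75225,4.20418) → ×s → (3.34398,5.10808) → (3.34,5.11)

Cross-section at z=9.5: (-2.11,3.84) (-4.40,-3.19) (3.45,-5.22) (7.37,2.33) (3.34,5.11)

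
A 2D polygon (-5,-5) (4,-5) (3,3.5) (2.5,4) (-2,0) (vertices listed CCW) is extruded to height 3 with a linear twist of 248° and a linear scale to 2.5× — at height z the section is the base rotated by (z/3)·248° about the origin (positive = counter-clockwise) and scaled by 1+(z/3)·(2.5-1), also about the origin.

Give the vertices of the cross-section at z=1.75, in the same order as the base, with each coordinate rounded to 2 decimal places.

Cross-section at z=1.75: (13.07,2.23) (-0.70,11.99) (-8.38,-2.10) (-8.16,-3.41) (3.06,-2.17)

t = z/height = 1.75/3 = 0.583333
s = 1 + (scale-1)·z/height = 1 + (2.5-1)·1.75/3 = 1.875000
θ = twist·z/height = 248°·1.75/3 = 144.6667° = 2.524910 rad
cos θ = -0.815801, sin θ = 0.578332 (intermediates below are computed at full precision and shown rounded to 5 d.p.)
v1: (-5,-5) → rotate → (6.97067,1.18734) → ×s → (13.07000,2.22627) → (13.07,2.23)
v2: (4,-5) → rotate → (-0.37154,6.39234) → ×s → (-0.69664,11.98563) → (-0.70,11.99)
v3: (3,3.5) → rotate → (-4.47157,-1.12031) → ×s → (-8.38419,-2.10058) → (-8.38,-2.10)
v4: (2.5,4) → rotate → (-4.35283,-1.81737) → ×s → (-8.16156,-3.40758) → (-8.16,-3.41)
v5: (-2,0) → rotate → (1.63160,-1.15666) → ×s → (3.05925,-2.16875) → (3.06,-2.17)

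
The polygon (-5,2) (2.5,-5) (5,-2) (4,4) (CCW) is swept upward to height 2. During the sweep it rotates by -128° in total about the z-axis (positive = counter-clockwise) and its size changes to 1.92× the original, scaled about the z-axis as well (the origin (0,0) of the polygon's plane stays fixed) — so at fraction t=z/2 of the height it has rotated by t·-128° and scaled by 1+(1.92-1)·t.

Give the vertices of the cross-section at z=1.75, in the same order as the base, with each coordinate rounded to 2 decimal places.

t = z/height = 1.75/2 = 0.875
s = 1 + (scale-1)·z/height = 1 + (1.92-1)·1.75/2 = 1.805000
θ = twist·z/height = -128°·1.75/2 = -112.0000° = -1.954769 rad
cos θ = -0.374607, sin θ = -0.927184 (intermediates below are computed at full precision and shown rounded to 5 d.p.)
v1: (-5,2) → rotate → (3.72740,3.88671) → ×s → (6.72796,7.01550) → (6.73,7.02)
v2: (2.5,-5) → rotate → (-5.57244,-0.44493) → ×s → (-10.05825,-0.80309) → (-10.06,-0.80)
v3: (5,-2) → rotate → (-3.72740,-3.88671) → ×s → (-6.72796,-7.01550) → (-6.73,-7.02)
v4: (4,4) → rotate → (2.21031,-5.20716) → ×s → (3.98961,-9.39893) → (3.99,-9.40)

Cross-section at z=1.75: (6.73,7.02) (-10.06,-0.80) (-6.73,-7.02) (3.99,-9.40)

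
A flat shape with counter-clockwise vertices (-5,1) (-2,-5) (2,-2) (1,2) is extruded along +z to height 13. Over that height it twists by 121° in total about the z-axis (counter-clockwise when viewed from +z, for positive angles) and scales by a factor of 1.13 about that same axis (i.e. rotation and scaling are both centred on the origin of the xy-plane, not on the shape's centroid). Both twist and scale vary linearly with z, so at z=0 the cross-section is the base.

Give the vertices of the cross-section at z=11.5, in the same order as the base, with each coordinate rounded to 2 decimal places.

t = z/height = 11.5/13 = 0.884615
s = 1 + (scale-1)·z/height = 1 + (1.13-1)·11.5/13 = 1.115000
θ = twist·z/height = 121°·11.5/13 = 107.0385° = 1.868174 rad
cos θ = -0.293014, sin θ = 0.956108 (intermediates below are computed at full precision and shown rounded to 5 d.p.)
v1: (-5,1) → rotate → (0.50896,-5.07355) → ×s → (0.56749,-5.65701) → (0.57,-5.66)
v2: (-2,-5) → rotate → (5.36657,-0.44715) → ×s → (5.98372,-0.49857) → (5.98,-0.50)
v3: (2,-2) → rotate → (1.32619,2.49824) → ×s → (1.47870,2.78554) → (1.48,2.79)
v4: (1,2) → rotate → (-2.20523,0.37008) → ×s → (-2.45883,0.41264) → (-2.46,0.41)

Cross-section at z=11.5: (0.57,-5.66) (5.98,-0.50) (1.48,2.79) (-2.46,0.41)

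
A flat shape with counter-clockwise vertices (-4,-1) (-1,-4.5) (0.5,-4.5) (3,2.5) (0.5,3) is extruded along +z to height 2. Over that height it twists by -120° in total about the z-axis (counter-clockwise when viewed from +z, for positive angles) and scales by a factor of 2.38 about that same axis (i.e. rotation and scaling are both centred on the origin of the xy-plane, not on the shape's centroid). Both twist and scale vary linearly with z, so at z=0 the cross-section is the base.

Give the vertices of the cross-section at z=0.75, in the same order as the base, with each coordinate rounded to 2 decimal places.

t = z/height = 0.75/2 = 0.375
s = 1 + (scale-1)·z/height = 1 + (2.38-1)·0.75/2 = 1.517500
θ = twist·z/height = -120°·0.75/2 = -45.0000° = -0.785398 rad
cos θ = 0.707107, sin θ = -0.707107 (intermediates below are computed at full precision and shown rounded to 5 d.p.)
v1: (-4,-1) → rotate → (-3.53553,2.12132) → ×s → (-5.36517,3.21910) → (-5.37,3.22)
v2: (-1,-4.5) → rotate → (-3.88909,-2.47487) → ×s → (-5.90169,-3.75562) → (-5.90,-3.76)
v3: (0.5,-4.5) → rotate → (-2.82843,-3.53553) → ×s → (-4.29214,-5.36517) → (-4.29,-5.37)
v4: (3,2.5) → rotate → (3.88909,-0.35355) → ×s → (5.90169,-0.53652) → (5.90,-0.54)
v5: (0.5,3) → rotate → (2.47487,1.76777) → ×s → (3.75562,2.68259) → (3.76,2.68)

Cross-section at z=0.75: (-5.37,3.22) (-5.90,-3.76) (-4.29,-5.37) (5.90,-0.54) (3.76,2.68)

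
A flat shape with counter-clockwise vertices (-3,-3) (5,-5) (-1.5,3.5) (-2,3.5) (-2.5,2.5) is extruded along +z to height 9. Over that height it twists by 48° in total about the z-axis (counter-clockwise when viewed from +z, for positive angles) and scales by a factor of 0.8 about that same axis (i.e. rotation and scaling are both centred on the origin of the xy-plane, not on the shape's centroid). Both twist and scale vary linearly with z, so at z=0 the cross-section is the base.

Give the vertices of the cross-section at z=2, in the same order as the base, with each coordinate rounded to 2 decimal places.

t = z/height = 2/9 = 0.222222
s = 1 + (scale-1)·z/height = 1 + (0.8-1)·2/9 = 0.955556
θ = twist·z/height = 48°·2/9 = 10.6667° = 0.186168 rad
cos θ = 0.982721, sin θ = 0.185095 (intermediates below are computed at full precision and shown rounded to 5 d.p.)
v1: (-3,-3) → rotate → (-2.39288,-3.50345) → ×s → (-2.28653,-3.34774) → (-2.29,-3.35)
v2: (5,-5) → rotate → (5.83908,-3.98813) → ×s → (5.57956,-3.81088) → (5.58,-3.81)
v3: (-1.5,3.5) → rotate → (-2.12191,3.16188) → ×s → (-2.02761,3.02135) → (-2.03,3.02)
v4: (-2,3.5) → rotate → (-2.61327,3.06933) → ×s → (-2.49713,2.93292) → (-2.50,2.93)
v5: (-2.5,2.5) → rotate → (-2.91954,1.99406) → ×s → (-2.78978,1.90544) → (-2.79,1.91)

Cross-section at z=2: (-2.29,-3.35) (5.58,-3.81) (-2.03,3.02) (-2.50,2.93) (-2.79,1.91)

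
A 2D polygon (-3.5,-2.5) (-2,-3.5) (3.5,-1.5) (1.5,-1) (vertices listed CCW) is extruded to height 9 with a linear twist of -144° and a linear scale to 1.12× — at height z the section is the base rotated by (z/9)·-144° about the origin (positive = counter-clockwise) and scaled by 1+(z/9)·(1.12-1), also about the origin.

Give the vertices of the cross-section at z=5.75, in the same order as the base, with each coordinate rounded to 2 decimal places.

t = z/height = 5.75/9 = 0.638889
s = 1 + (scale-1)·z/height = 1 + (1.12-1)·5.75/9 = 1.076667
θ = twist·z/height = -144°·5.75/9 = -92.0000° = -1.605703 rad
cos θ = -0.034899, sin θ = -0.999391 (intermediates below are computed at full precision and shown rounded to 5 d.p.)
v1: (-3.5,-2.5) → rotate → (-2.37633,3.58512) → ×s → (-2.55851,3.85998) → (-2.56,3.86)
v2: (-2,-3.5) → rotate → (-3.42807,2.12093) → ×s → (-3.69089,2.28353) → (-3.69,2.28)
v3: (3.5,-1.5) → rotate → (-1.62123,-3.44552) → ×s → (-1.74553,-3.70968) → (-1.75,-3.71)
v4: (1.5,-1) → rotate → (-1.05174,-1.46419) → ×s → (-1.13237,-1.57644) → (-1.13,-1.58)

Cross-section at z=5.75: (-2.56,3.86) (-3.69,2.28) (-1.75,-3.71) (-1.13,-1.58)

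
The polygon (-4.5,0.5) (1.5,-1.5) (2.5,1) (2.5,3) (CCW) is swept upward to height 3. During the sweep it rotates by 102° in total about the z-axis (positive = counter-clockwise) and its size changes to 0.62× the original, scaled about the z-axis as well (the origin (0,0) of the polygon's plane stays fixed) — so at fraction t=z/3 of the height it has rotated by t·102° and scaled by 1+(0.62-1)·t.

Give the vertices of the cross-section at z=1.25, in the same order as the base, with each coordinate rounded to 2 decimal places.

Cross-section at z=1.25: (-3.08,-2.25) (1.78,-0.08) (0.98,2.04) (-0.15,3.28)

t = z/height = 1.25/3 = 0.416667
s = 1 + (scale-1)·z/height = 1 + (0.62-1)·1.25/3 = 0.841667
θ = twist·z/height = 102°·1.25/3 = 42.5000° = 0.741765 rad
cos θ = 0.737277, sin θ = 0.675590 (intermediates below are computed at full precision and shown rounded to 5 d.p.)
v1: (-4.5,0.5) → rotate → (-3.65554,-2.67152) → ×s → (-3.07675,-2.24853) → (-3.08,-2.25)
v2: (1.5,-1.5) → rotate → (2.11930,-0.09253) → ×s → (1.78375,-0.07788) → (1.78,-0.08)
v3: (2.5,1) → rotate → (1.16760,2.42625) → ×s → (0.98273,2.04210) → (0.98,2.04)
v4: (2.5,3) → rotate → (-0.18358,3.90081) → ×s → (-0.15451,3.28318) → (-0.15,3.28)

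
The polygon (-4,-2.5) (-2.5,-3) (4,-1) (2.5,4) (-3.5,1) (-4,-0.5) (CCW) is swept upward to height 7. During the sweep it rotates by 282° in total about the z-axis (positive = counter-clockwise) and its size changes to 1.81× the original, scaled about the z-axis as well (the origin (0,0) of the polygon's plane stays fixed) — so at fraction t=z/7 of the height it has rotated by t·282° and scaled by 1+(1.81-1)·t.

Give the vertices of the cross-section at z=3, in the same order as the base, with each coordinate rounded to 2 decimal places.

t = z/height = 3/7 = 0.428571
s = 1 + (scale-1)·z/height = 1 + (1.81-1)·3/7 = 1.347143
θ = twist·z/height = 282°·3/7 = 120.8571° = 2.109355 rad
cos θ = -0.512899, sin θ = 0.858449 (intermediates below are computed at full precision and shown rounded to 5 d.p.)
v1: (-4,-2.5) → rotate → (4.19772,-2.15155) → ×s → (5.65493,-2.89844) → (5.65,-2.90)
v2: (-2.5,-3) → rotate → (3.85759,-0.60742) → ×s → (5.19673,-0.81829) → (5.20,-0.82)
v3: (4,-1) → rotate → (-1.19315,3.94669) → ×s → (-1.60734,5.31676) → (-1.61,5.32)
v4: (2.5,4) → rotate → (-4.71604,0.09452) → ×s → (-6.35318,0.12734) → (-6.35,0.13)
v5: (-3.5,1) → rotate → (0.93670,-3.51747) → ×s → (1.26187,-4.73853) → (1.26,-4.74)
v6: (-4,-0.5) → rotate → (2.48082,-3.17735) → ×s → (3.34202,-4.28034) → (3.34,-4.28)

Cross-section at z=3: (5.65,-2.90) (5.20,-0.82) (-1.61,5.32) (-6.35,0.13) (1.26,-4.74) (3.34,-4.28)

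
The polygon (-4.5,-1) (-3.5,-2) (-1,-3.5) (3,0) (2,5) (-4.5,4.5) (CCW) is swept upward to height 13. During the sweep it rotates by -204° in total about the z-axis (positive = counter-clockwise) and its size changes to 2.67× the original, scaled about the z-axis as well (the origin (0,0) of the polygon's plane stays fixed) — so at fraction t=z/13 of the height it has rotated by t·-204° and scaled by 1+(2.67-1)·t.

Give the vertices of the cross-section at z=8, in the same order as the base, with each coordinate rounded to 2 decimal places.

t = z/height = 8/13 = 0.615385
s = 1 + (scale-1)·z/height = 1 + (2.67-1)·8/13 = 2.027692
θ = twist·z/height = -204°·8/13 = -125.5385° = -2.191059 rad
cos θ = -0.581249, sin θ = -0.813726 (intermediates below are computed at full precision and shown rounded to 5 d.p.)
v1: (-4.5,-1) → rotate → (1.80190,4.24301) → ×s → (3.65369,8.60353) → (3.65,8.60)
v2: (-3.5,-2) → rotate → (0.40692,4.01054) → ×s → (0.82511,8.13214) → (0.83,8.13)
v3: (-1,-3.5) → rotate → (-2.26679,2.84810) → ×s → (-4.59635,5.77507) → (-4.60,5.78)
v4: (3,0) → rotate → (-1.74375,-2.44118) → ×s → (-3.53578,-4.94995) → (-3.54,-4.95)
v5: (2,5) → rotate → (2.90613,-4.53370) → ×s → (5.89274,-9.19294) → (5.89,-9.19)
v6: (-4.5,4.5) → rotate → (6.27739,1.04614) → ×s → (12.72861,2.12126) → (12.73,2.12)

Cross-section at z=8: (3.65,8.60) (0.83,8.13) (-4.60,5.78) (-3.54,-4.95) (5.89,-9.19) (12.73,2.12)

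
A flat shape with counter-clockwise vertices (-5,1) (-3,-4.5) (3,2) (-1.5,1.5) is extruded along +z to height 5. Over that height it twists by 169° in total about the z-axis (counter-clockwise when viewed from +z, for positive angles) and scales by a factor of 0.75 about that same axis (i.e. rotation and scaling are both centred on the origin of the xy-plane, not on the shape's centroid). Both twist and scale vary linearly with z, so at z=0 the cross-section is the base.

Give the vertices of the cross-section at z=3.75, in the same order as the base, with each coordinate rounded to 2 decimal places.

Cross-section at z=3.75: (1.78,-3.74) (4.39,0.23) (-2.76,0.98) (-0.25,-1.71)

t = z/height = 3.75/5 = 0.75
s = 1 + (scale-1)·z/height = 1 + (0.75-1)·3.75/5 = 0.812500
θ = twist·z/height = 169°·3.75/5 = 126.7500° = 2.212205 rad
cos θ = -0.598325, sin θ = 0.801254 (intermediates below are computed at full precision and shown rounded to 5 d.p.)
v1: (-5,1) → rotate → (2.19037,-4.60459) → ×s → (1.77967,-3.74123) → (1.78,-3.74)
v2: (-3,-4.5) → rotate → (5.40062,0.28870) → ×s → (4.38800,0.23457) → (4.39,0.23)
v3: (3,2) → rotate → (-3.39748,1.20711) → ×s → (-2.76045,0.98078) → (-2.76,0.98)
v4: (-1.5,1.5) → rotate → (-0.30439,-2.09937) → ×s → (-0.24732,-1.70574) → (-0.25,-1.71)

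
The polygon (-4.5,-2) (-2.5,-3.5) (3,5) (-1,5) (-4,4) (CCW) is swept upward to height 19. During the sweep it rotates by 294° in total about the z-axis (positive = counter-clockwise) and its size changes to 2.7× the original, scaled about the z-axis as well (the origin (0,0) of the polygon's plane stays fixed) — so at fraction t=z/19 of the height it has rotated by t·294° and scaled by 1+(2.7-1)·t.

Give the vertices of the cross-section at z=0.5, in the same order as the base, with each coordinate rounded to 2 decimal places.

t = z/height = 0.5/19 = 0.0263158
s = 1 + (scale-1)·z/height = 1 + (2.7-1)·0.5/19 = 1.044737
θ = twist·z/height = 294°·0.5/19 = 7.7368° = 0.135033 rad
cos θ = 0.990897, sin θ = 0.134623 (intermediates below are computed at full precision and shown rounded to 5 d.p.)
v1: (-4.5,-2) → rotate → (-4.18979,-2.58760) → ×s → (-4.37723,-2.70336) → (-4.38,-2.70)
v2: (-2.5,-3.5) → rotate → (-2.00606,-3.80470) → ×s → (-2.09581,-3.97491) → (-2.10,-3.97)
v3: (3,5) → rotate → (2.29957,5.35835) → ×s → (2.40245,5.59807) → (2.40,5.60)
v4: (-1,5) → rotate → (-1.66401,4.81986) → ×s → (-1.73846,5.03549) → (-1.74,5.04)
v5: (-4,4) → rotate → (-4.50208,3.42509) → ×s → (-4.70349,3.57832) → (-4.70,3.58)

Cross-section at z=0.5: (-4.38,-2.70) (-2.10,-3.97) (2.40,5.60) (-1.74,5.04) (-4.70,3.58)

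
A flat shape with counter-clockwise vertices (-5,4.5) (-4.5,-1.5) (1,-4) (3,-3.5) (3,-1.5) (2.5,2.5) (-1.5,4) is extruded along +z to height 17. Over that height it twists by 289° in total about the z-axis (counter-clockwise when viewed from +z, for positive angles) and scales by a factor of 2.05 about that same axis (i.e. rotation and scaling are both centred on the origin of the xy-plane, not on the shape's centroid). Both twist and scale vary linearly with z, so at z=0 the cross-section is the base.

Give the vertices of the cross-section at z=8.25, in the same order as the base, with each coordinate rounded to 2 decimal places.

t = z/height = 8.25/17 = 0.485294
s = 1 + (scale-1)·z/height = 1 + (2.05-1)·8.25/17 = 1.509559
θ = twist·z/height = 289°·8.25/17 = 140.2500° = 2.447824 rad
cos θ = -0.768842, sin θ = 0.639439 (intermediates below are computed at full precision and shown rounded to 5 d.p.)
v1: (-5,4.5) → rotate → (0.96673,-6.65698) → ×s → (1.45934,-10.04911) → (1.46,-10.05)
v2: (-4.5,-1.5) → rotate → (4.41895,-1.72421) → ×s → (6.67066,-2.60280) → (6.67,-2.60)
v3: (1,-4) → rotate → (1.78891,3.71481) → ×s → (2.70047,5.60772) → (2.70,5.61)
v4: (3,-3.5) → rotate → (-0.06849,4.60926) → ×s → (-0.10339,6.95795) → (-0.10,6.96)
v5: (3,-1.5) → rotate → (-1.34737,3.07158) → ×s → (-2.03393,4.63673) → (-2.03,4.64)
v6: (2.5,2.5) → rotate → (-3.52070,-0.32351) → ×s → (-5.31471,-0.48835) → (-5.31,-0.49)
v7: (-1.5,4) → rotate → (-1.40449,-4.03453) → ×s → (-2.12017,-6.09035) → (-2.12,-6.09)

Cross-section at z=8.25: (1.46,-10.05) (6.67,-2.60) (2.70,5.61) (-0.10,6.96) (-2.03,4.64) (-5.31,-0.49) (-2.12,-6.09)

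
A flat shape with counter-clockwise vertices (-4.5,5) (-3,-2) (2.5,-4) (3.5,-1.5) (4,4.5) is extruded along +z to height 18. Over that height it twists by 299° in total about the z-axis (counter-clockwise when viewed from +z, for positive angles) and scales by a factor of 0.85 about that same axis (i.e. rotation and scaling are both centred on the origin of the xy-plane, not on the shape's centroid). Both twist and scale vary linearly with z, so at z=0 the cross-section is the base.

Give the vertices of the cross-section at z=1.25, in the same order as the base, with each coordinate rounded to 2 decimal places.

t = z/height = 1.25/18 = 0.0694444
s = 1 + (scale-1)·z/height = 1 + (0.85-1)·1.25/18 = 0.989583
θ = twist·z/height = 299°·1.25/18 = 20.7639° = 0.362398 rad
cos θ = 0.935049, sin θ = 0.354518 (intermediates below are computed at full precision and shown rounded to 5 d.p.)
v1: (-4.5,5) → rotate → (-5.98031,3.07992) → ×s → (-5.91802,3.04783) → (-5.92,3.05)
v2: (-3,-2) → rotate → (-2.09611,-2.93365) → ×s → (-2.07428,-2.90309) → (-2.07,-2.90)
v3: (2.5,-4) → rotate → (3.75569,-2.85390) → ×s → (3.71657,-2.82417) → (3.72,-2.82)
v4: (3.5,-1.5) → rotate → (3.80445,-0.16176) → ×s → (3.76482,-0.16008) → (3.76,-0.16)
v5: (4,4.5) → rotate → (2.14487,5.62579) → ×s → (2.12253,5.56719) → (2.12,5.57)

Cross-section at z=1.25: (-5.92,3.05) (-2.07,-2.90) (3.72,-2.82) (3.76,-0.16) (2.12,5.57)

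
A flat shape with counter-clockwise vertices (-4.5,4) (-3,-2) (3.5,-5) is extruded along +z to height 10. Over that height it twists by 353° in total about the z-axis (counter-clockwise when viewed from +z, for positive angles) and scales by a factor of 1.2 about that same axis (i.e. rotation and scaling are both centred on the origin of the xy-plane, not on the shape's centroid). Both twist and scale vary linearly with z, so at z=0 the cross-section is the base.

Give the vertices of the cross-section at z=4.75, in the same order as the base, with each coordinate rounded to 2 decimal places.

t = z/height = 4.75/10 = 0.475
s = 1 + (scale-1)·z/height = 1 + (1.2-1)·4.75/10 = 1.095000
θ = twist·z/height = 353°·4.75/10 = 167.6750° = 2.926481 rad
cos θ = -0.976953, sin θ = 0.213457 (intermediates below are computed at full precision and shown rounded to 5 d.p.)
v1: (-4.5,4) → rotate → (3.54246,-4.86837) → ×s → (3.87899,-5.33086) → (3.88,-5.33)
v2: (-3,-2) → rotate → (3.35777,1.31354) → ×s → (3.67676,1.43832) → (3.68,1.44)
v3: (3.5,-5) → rotate → (-2.35205,5.63186) → ×s → (-2.57550,6.16689) → (-2.58,6.17)

Cross-section at z=4.75: (3.88,-5.33) (3.68,1.44) (-2.58,6.17)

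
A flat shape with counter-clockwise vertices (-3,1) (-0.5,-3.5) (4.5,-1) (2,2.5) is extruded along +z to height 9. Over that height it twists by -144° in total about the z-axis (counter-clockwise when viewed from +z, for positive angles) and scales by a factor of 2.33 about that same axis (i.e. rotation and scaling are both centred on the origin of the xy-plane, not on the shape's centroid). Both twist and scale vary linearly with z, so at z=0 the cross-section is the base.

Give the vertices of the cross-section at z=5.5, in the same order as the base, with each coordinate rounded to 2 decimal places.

Cross-section at z=5.5: (1.62,5.50) (-6.37,0.68) (-1.53,-8.22) (4.66,-3.47)

t = z/height = 5.5/9 = 0.611111
s = 1 + (scale-1)·z/height = 1 + (2.33-1)·5.5/9 = 1.812778
θ = twist·z/height = -144°·5.5/9 = -88.0000° = -1.535890 rad
cos θ = 0.034899, sin θ = -0.999391 (intermediates below are computed at full precision and shown rounded to 5 d.p.)
v1: (-3,1) → rotate → (0.89469,3.03307) → ×s → (1.62188,5.49829) → (1.62,5.50)
v2: (-0.5,-3.5) → rotate → (-3.51532,0.37755) → ×s → (-6.37249,0.68441) → (-6.37,0.68)
v3: (4.5,-1) → rotate → (-0.84234,-4.53216) → ×s → (-1.52698,-8.21580) → (-1.53,-8.22)
v4: (2,2.5) → rotate → (2.56828,-1.91153) → ×s → (4.65571,-3.46518) → (4.66,-3.47)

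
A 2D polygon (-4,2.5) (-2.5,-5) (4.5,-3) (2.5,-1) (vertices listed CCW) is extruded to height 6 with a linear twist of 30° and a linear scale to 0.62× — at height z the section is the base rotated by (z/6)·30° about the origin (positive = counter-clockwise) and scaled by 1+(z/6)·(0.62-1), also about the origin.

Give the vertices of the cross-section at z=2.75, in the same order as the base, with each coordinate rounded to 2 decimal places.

Cross-section at z=2.75: (-3.70,1.22) (-1.02,-4.50) (4.20,-1.52) (2.20,-0.31)

t = z/height = 2.75/6 = 0.458333
s = 1 + (scale-1)·z/height = 1 + (0.62-1)·2.75/6 = 0.825833
θ = twist·z/height = 30°·2.75/6 = 13.7500° = 0.239983 rad
cos θ = 0.971342, sin θ = 0.237686 (intermediates below are computed at full precision and shown rounded to 5 d.p.)
v1: (-4,2.5) → rotate → (-4.47958,1.47761) → ×s → (-3.69939,1.22026) → (-3.70,1.22)
v2: (-2.5,-5) → rotate → (-1.23993,-5.45093) → ×s → (-1.02397,-4.50156) → (-1.02,-4.50)
v3: (4.5,-3) → rotate → (5.08410,-1.84444) → ×s → (4.19862,-1.52320) → (4.20,-1.52)
v4: (2.5,-1) → rotate → (2.66604,-0.37713) → ×s → (2.20171,-0.31144) → (2.20,-0.31)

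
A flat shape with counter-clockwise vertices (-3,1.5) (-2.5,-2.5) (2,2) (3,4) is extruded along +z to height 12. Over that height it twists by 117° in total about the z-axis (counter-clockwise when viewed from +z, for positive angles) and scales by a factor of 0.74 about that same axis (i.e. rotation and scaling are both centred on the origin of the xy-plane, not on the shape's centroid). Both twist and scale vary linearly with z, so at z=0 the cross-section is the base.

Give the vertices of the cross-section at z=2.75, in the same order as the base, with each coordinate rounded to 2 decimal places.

t = z/height = 2.75/12 = 0.229167
s = 1 + (scale-1)·z/height = 1 + (0.74-1)·2.75/12 = 0.940417
θ = twist·z/height = 117°·2.75/12 = 26.8125° = 0.467966 rad
cos θ = 0.892487, sin θ = 0.451072 (intermediates below are computed at full precision and shown rounded to 5 d.p.)
v1: (-3,1.5) → rotate → (-3.35407,-0.01449) → ×s → (-3.15422,-0.01362) → (-3.15,-0.01)
v2: (-2.5,-2.5) → rotate → (-1.10354,-3.35890) → ×s → (-1.03779,-3.15876) → (-1.04,-3.16)
v3: (2,2) → rotate → (0.88283,2.68712) → ×s → (0.83023,2.52701) → (0.83,2.53)
v4: (3,4) → rotate → (0.87317,4.92317) → ×s → (0.82115,4.62983) → (0.82,4.63)

Cross-section at z=2.75: (-3.15,-0.01) (-1.04,-3.16) (0.83,2.53) (0.82,4.63)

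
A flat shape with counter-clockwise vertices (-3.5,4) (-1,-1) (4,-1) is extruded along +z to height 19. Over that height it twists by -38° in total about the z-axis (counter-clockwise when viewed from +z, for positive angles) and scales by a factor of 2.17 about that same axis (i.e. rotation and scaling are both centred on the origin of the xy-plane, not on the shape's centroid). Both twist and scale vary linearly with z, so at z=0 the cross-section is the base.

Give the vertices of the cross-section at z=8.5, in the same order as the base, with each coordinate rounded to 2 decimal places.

Cross-section at z=8.5: (-3.32,7.39) (-1.90,-1.01) (5.38,-3.24)

t = z/height = 8.5/19 = 0.447368
s = 1 + (scale-1)·z/height = 1 + (2.17-1)·8.5/19 = 1.523421
θ = twist·z/height = -38°·8.5/19 = -17.0000° = -0.296706 rad
cos θ = 0.956305, sin θ = -0.292372 (intermediates below are computed at full precision and shown rounded to 5 d.p.)
v1: (-3.5,4) → rotate → (-2.17758,4.84852) → ×s → (-3.31737,7.38634) → (-3.32,7.39)
v2: (-1,-1) → rotate → (-1.24868,-0.66393) → ×s → (-1.90226,-1.01145) → (-1.90,-1.01)
v3: (4,-1) → rotate → (3.53285,-2.12579) → ×s → (5.38201,-3.23848) → (5.38,-3.24)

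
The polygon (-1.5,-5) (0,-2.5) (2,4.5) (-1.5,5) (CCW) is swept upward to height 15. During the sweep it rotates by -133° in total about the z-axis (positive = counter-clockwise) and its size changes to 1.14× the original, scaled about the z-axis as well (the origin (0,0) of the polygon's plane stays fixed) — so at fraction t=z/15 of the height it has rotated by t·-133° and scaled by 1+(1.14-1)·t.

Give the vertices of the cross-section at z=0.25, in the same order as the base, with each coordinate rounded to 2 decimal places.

t = z/height = 0.25/15 = 0.0166667
s = 1 + (scale-1)·z/height = 1 + (1.14-1)·0.25/15 = 1.002333
θ = twist·z/height = -133°·0.25/15 = -2.2167° = -0.038688 rad
cos θ = 0.999252, sin θ = -0.038678 (intermediates below are computed at full precision and shown rounded to 5 d.p.)
v1: (-1.5,-5) → rotate → (-1.69227,-4.93824) → ×s → (-1.69622,-4.94976) → (-1.70,-4.95)
v2: (0,-2.5) → rotate → (-0.09670,-2.49813) → ×s → (-0.09692,-2.50396) → (-0.10,-2.50)
v3: (2,4.5) → rotate → (2.17256,4.41928) → ×s → (2.17763,4.42959) → (2.18,4.43)
v4: (-1.5,5) → rotate → (-1.30549,5.05428) → ×s → (-1.30853,5.06607) → (-1.31,5.07)

Cross-section at z=0.25: (-1.70,-4.95) (-0.10,-2.50) (2.18,4.43) (-1.31,5.07)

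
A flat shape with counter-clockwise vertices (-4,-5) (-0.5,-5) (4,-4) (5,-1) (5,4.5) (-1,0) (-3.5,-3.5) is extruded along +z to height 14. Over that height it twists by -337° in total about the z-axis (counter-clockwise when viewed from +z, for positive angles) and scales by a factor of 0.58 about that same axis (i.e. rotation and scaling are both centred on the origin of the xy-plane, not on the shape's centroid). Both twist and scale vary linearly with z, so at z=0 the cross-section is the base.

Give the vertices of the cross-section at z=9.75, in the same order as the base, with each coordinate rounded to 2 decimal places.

t = z/height = 9.75/14 = 0.696429
s = 1 + (scale-1)·z/height = 1 + (0.58-1)·9.75/14 = 0.707500
θ = twist·z/height = -337°·9.75/14 = -234.6964° = -4.096225 rad
cos θ = -0.577908, sin θ = 0.816102 (intermediates below are computed at full precision and shown rounded to 5 d.p.)
v1: (-4,-5) → rotate → (6.39214,-0.37486) → ×s → (4.52244,-0.26522) → (4.52,-0.27)
v2: (-0.5,-5) → rotate → (4.36946,2.48149) → ×s → (3.09139,1.75566) → (3.09,1.76)
v3: (4,-4) → rotate → (0.95277,5.57604) → ×s → (0.67409,3.94505) → (0.67,3.95)
v4: (5,-1) → rotate → (-2.07344,4.65842) → ×s → (-1.46696,3.29583) → (-1.47,3.30)
v5: (5,4.5) → rotate → (-6.56200,1.47992) → ×s → (-4.64261,1.04704) → (-4.64,1.05)
v6: (-1,0) → rotate → (0.57791,-0.81610) → ×s → (0.40887,-0.57739) → (0.41,-0.58)
v7: (-3.5,-3.5) → rotate → (4.87904,-0.83368) → ×s → (3.45192,-0.58983) → (3.45,-0.59)

Cross-section at z=9.75: (4.52,-0.27) (3.09,1.76) (0.67,3.95) (-1.47,3.30) (-4.64,1.05) (0.41,-0.58) (3.45,-0.59)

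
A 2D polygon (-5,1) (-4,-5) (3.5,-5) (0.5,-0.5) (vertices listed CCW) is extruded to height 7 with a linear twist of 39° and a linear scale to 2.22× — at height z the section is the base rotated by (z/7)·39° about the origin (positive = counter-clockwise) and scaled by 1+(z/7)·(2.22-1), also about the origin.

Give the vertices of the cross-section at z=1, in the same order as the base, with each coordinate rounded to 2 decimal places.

t = z/height = 1/7 = 0.142857
s = 1 + (scale-1)·z/height = 1 + (2.22-1)·1/7 = 1.174286
θ = twist·z/height = 39°·1/7 = 5.5714° = 0.097240 rad
cos θ = 0.995276, sin θ = 0.097087 (intermediates below are computed at full precision and shown rounded to 5 d.p.)
v1: (-5,1) → rotate → (-5.07347,0.50984) → ×s → (-5.95770,0.59870) → (-5.96,0.60)
v2: (-4,-5) → rotate → (-3.49567,-5.36473) → ×s → (-4.10492,-6.29972) → (-4.10,-6.30)
v3: (3.5,-5) → rotate → (3.96890,-4.63658) → ×s → (4.66062,-5.44467) → (4.66,-5.44)
v4: (0.5,-0.5) → rotate → (0.54618,-0.44909) → ×s → (0.64137,-0.52737) → (0.64,-0.53)

Cross-section at z=1: (-5.96,0.60) (-4.10,-6.30) (4.66,-5.44) (0.64,-0.53)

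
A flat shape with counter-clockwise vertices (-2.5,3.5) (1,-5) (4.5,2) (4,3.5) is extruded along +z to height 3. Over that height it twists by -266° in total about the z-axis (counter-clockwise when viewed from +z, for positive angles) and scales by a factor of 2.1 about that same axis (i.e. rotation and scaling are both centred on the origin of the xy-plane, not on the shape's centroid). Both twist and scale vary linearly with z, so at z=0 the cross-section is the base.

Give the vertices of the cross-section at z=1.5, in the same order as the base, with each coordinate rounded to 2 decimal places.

Cross-section at z=1.5: (6.61,-0.87) (-6.73,4.15) (-2.49,-7.22) (-0.26,-8.23)

t = z/height = 1.5/3 = 0.5
s = 1 + (scale-1)·z/height = 1 + (2.1-1)·1.5/3 = 1.550000
θ = twist·z/height = -266°·1.5/3 = -133.0000° = -2.321288 rad
cos θ = -0.681998, sin θ = -0.731354 (intermediates below are computed at full precision and shown rounded to 5 d.p.)
v1: (-2.5,3.5) → rotate → (4.26473,-0.55861) → ×s → (6.61034,-0.86585) → (6.61,-0.87)
v2: (1,-5) → rotate → (-4.33877,2.67864) → ×s → (-6.72509,4.15189) → (-6.73,4.15)
v3: (4.5,2) → rotate → (-1.60629,-4.65509) → ×s → (-2.48974,-7.21539) → (-2.49,-7.22)
v4: (4,3.5) → rotate → (-0.16826,-5.31241) → ×s → (-0.26080,-8.23423) → (-0.26,-8.23)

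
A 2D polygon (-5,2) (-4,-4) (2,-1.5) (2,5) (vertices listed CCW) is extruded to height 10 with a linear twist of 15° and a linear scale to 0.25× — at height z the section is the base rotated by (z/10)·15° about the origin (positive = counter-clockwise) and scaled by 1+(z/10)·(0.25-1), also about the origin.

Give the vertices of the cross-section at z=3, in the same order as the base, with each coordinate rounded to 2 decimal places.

Cross-section at z=3: (-3.98,1.24) (-2.85,-3.33) (1.64,-1.04) (1.24,3.98)

t = z/height = 3/10 = 0.3
s = 1 + (scale-1)·z/height = 1 + (0.25-1)·3/10 = 0.775000
θ = twist·z/height = 15°·3/10 = 4.5000° = 0.078540 rad
cos θ = 0.996917, sin θ = 0.078459 (intermediates below are computed at full precision and shown rounded to 5 d.p.)
v1: (-5,2) → rotate → (-5.14150,1.60154) → ×s → (-3.98467,1.24119) → (-3.98,1.24)
v2: (-4,-4) → rotate → (-3.67383,-4.30151) → ×s → (-2.84722,-3.33367) → (-2.85,-3.33)
v3: (2,-1.5) → rotate → (2.11152,-1.33846) → ×s → (1.63643,-1.03730) → (1.64,-1.04)
v4: (2,5) → rotate → (1.60154,5.14150) → ×s → (1.24119,3.98467) → (1.24,3.98)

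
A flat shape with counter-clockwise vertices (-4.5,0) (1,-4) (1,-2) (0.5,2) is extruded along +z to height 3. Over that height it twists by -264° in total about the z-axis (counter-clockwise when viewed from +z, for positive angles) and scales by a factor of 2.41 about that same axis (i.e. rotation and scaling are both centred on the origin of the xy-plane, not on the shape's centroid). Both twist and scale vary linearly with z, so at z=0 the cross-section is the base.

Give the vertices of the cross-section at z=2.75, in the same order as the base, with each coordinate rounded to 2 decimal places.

Cross-section at z=2.75: (4.84,-9.11) (7.02,6.33) (2.97,4.18) (-4.59,-1.14)

t = z/height = 2.75/3 = 0.916667
s = 1 + (scale-1)·z/height = 1 + (2.41-1)·2.75/3 = 2.292500
θ = twist·z/height = -264°·2.75/3 = -242.0000° = -4.223697 rad
cos θ = -0.469472, sin θ = 0.882948 (intermediates below are computed at full precision and shown rounded to 5 d.p.)
v1: (-4.5,0) → rotate → (2.11262,-3.97326) → ×s → (4.84319,-9.10871) → (4.84,-9.11)
v2: (1,-4) → rotate → (3.06232,2.76083) → ×s → (7.02037,6.32921) → (7.02,6.33)
v3: (1,-2) → rotate → (1.29642,1.82189) → ×s → (2.97205,4.17668) → (2.97,4.18)
v4: (0.5,2) → rotate → (-2.00063,-0.49747) → ×s → (-4.58645,-1.14045) → (-4.59,-1.14)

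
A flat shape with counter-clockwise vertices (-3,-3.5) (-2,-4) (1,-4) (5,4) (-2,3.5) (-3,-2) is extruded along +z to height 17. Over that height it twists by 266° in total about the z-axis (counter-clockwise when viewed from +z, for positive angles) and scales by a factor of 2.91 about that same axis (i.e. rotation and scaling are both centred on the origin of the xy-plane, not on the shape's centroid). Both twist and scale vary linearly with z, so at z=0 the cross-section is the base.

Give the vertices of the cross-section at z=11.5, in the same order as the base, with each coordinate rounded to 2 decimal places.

Cross-section at z=11.5: (6.88,8.02) (4.59,9.16) (-2.28,9.17) (-11.47,-9.16) (4.58,-8.03) (6.88,4.58)

t = z/height = 11.5/17 = 0.676471
s = 1 + (scale-1)·z/height = 1 + (2.91-1)·11.5/17 = 2.292059
θ = twist·z/height = 266°·11.5/17 = 179.9412° = 3.140566 rad
cos θ = -0.999999, sin θ = 0.001027 (intermediates below are computed at full precision and shown rounded to 5 d.p.)
v1: (-3,-3.5) → rotate → (3.00359,3.49692) → ×s → (6.88441,8.01514) → (6.88,8.02)
v2: (-2,-4) → rotate → (2.00411,3.99794) → ×s → (4.59353,9.16352) → (4.59,9.16)
v3: (1,-4) → rotate → (-0.99589,4.00102) → ×s → (-2.28264,9.17058) → (-2.28,9.17)
v4: (5,4) → rotate → (-5.00410,-3.99486) → ×s → (-11.46970,-9.15646) → (-11.47,-9.16)
v5: (-2,3.5) → rotate → (1.99641,-3.50205) → ×s → (4.57588,-8.02691) → (4.58,-8.03)
v6: (-3,-2) → rotate → (3.00205,1.99692) → ×s → (6.88088,4.57706) → (6.88,4.58)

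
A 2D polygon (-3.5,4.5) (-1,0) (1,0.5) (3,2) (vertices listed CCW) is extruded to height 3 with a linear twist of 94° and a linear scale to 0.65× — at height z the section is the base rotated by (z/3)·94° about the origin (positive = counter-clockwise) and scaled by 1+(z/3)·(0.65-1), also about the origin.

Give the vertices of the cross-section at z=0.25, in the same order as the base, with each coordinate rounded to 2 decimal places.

Cross-section at z=0.25: (-3.96,3.86) (-0.96,-0.13) (0.90,0.61) (2.62,2.32)

t = z/height = 0.25/3 = 0.0833333
s = 1 + (scale-1)·z/height = 1 + (0.65-1)·0.25/3 = 0.970833
θ = twist·z/height = 94°·0.25/3 = 7.8333° = 0.136717 rad
cos θ = 0.990669, sin θ = 0.136292 (intermediates below are computed at full precision and shown rounded to 5 d.p.)
v1: (-3.5,4.5) → rotate → (-4.08065,3.98099) → ×s → (-3.96164,3.86488) → (-3.96,3.86)
v2: (-1,0) → rotate → (-0.99067,-0.13629) → ×s → (-0.96177,-0.13232) → (-0.96,-0.13)
v3: (1,0.5) → rotate → (0.92252,0.63163) → ×s → (0.89562,0.61320) → (0.90,0.61)
v4: (3,2) → rotate → (2.69942,2.39021) → ×s → (2.62069,2.32050) → (2.62,2.32)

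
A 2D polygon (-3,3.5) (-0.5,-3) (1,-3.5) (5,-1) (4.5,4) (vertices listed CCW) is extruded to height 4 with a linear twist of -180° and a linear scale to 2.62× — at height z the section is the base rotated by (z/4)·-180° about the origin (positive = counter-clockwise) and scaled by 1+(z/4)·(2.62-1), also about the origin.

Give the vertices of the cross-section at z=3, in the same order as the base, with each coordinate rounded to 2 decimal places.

Cross-section at z=3: (10.18,-0.78) (-3.92,5.48) (-7.05,3.92) (-9.40,-6.26) (-0.78,-13.31)

t = z/height = 3/4 = 0.75
s = 1 + (scale-1)·z/height = 1 + (2.62-1)·3/4 = 2.215000
θ = twist·z/height = -180°·3/4 = -135.0000° = -2.356194 rad
cos θ = -0.707107, sin θ = -0.707107 (intermediates below are computed at full precision and shown rounded to 5 d.p.)
v1: (-3,3.5) → rotate → (4.59619,-0.35355) → ×s → (10.18057,-0.78312) → (10.18,-0.78)
v2: (-0.5,-3) → rotate → (-1.76777,2.47487) → ×s → (-3.91560,5.48185) → (-3.92,5.48)
v3: (1,-3.5) → rotate → (-3.18198,1.76777) → ×s → (-7.04809,3.91560) → (-7.05,3.92)
v4: (5,-1) → rotate → (-4.24264,-2.82843) → ×s → (-9.39745,-6.26497) → (-9.40,-6.26)
v5: (4.5,4) → rotate → (-0.35355,-6.01041) → ×s → (-0.78312,-13.31305) → (-0.78,-13.31)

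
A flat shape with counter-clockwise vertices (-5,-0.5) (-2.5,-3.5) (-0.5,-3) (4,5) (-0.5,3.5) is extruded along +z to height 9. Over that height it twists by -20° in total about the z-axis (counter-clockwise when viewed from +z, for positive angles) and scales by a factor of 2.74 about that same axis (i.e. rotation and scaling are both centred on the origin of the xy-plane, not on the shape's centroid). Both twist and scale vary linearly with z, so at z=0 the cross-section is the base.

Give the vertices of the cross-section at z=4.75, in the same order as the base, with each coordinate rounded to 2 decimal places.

t = z/height = 4.75/9 = 0.527778
s = 1 + (scale-1)·z/height = 1 + (2.74-1)·4.75/9 = 1.918333
θ = twist·z/height = -20°·4.75/9 = -10.5556° = -0.184229 rad
cos θ = 0.983078, sin θ = -0.183189 (intermediates below are computed at full precision and shown rounded to 5 d.p.)
v1: (-5,-0.5) → rotate → (-5.00698,0.42441) → ×s → (-9.60506,0.81415) → (-9.61,0.81)
v2: (-2.5,-3.5) → rotate → (-3.09886,-2.98280) → ×s → (-5.94464,-5.72200) → (-5.94,-5.72)
v3: (-0.5,-3) → rotate → (-1.04111,-2.85764) → ×s → (-1.99719,-5.48190) → (-2.00,-5.48)
v4: (4,5) → rotate → (4.84826,4.18263) → ×s → (9.30057,8.02369) → (9.30,8.02)
v5: (-0.5,3.5) → rotate → (0.14962,3.53237) → ×s → (0.28702,6.77626) → (0.29,6.78)

Cross-section at z=4.75: (-9.61,0.81) (-5.94,-5.72) (-2.00,-5.48) (9.30,8.02) (0.29,6.78)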